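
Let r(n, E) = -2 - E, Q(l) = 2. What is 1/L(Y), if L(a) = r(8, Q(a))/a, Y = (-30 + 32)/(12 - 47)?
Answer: 1/70 ≈ 0.014286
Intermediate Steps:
Y = -2/35 (Y = 2/(-35) = 2*(-1/35) = -2/35 ≈ -0.057143)
L(a) = -4/a (L(a) = (-2 - 1*2)/a = (-2 - 2)/a = -4/a)
1/L(Y) = 1/(-4/(-2/35)) = 1/(-4*(-35/2)) = 1/70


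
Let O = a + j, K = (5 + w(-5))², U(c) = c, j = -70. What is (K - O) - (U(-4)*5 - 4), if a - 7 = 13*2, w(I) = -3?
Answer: 65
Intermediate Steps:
a = 33 (a = 7 + 13*2 = 7 + 26 = 33)
K = 4 (K = (5 - 3)² = 2² = 4)
O = -37 (O = 33 - 70 = -37)
(K - O) - (U(-4)*5 - 4) = (4 - 1*(-37)) - (-4*5 - 4) = (4 + 37) - (-20 - 4) = 41 - 1*(-24) = 41 + 24 = 65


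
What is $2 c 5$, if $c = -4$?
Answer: $-40$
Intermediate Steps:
$2 c 5 = 2 \left(-4\right) 5 = \left(-8\right) 5 = -40$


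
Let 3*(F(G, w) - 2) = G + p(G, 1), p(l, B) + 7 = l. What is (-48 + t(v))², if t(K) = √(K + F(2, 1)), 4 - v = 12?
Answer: (48 - I*√7)² ≈ 2297.0 - 253.99*I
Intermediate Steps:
v = -8 (v = 4 - 1*12 = 4 - 12 = -8)
p(l, B) = -7 + l
F(G, w) = -⅓ + 2*G/3 (F(G, w) = 2 + (G + (-7 + G))/3 = 2 + (-7 + 2*G)/3 = 2 + (-7/3 + 2*G/3) = -⅓ + 2*G/3)
t(K) = √(1 + K) (t(K) = √(K + (-⅓ + (⅔)*2)) = √(K + (-⅓ + 4/3)) = √(K + 1) = √(1 + K))
(-48 + t(v))² = (-48 + √(1 - 8))² = (-48 + √(-7))² = (-48 + I*√7)²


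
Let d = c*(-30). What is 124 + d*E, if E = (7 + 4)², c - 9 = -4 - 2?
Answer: -10766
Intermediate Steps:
c = 3 (c = 9 + (-4 - 2) = 9 - 6 = 3)
d = -90 (d = 3*(-30) = -90)
E = 121 (E = 11² = 121)
124 + d*E = 124 - 90*121 = 124 - 10890 = -10766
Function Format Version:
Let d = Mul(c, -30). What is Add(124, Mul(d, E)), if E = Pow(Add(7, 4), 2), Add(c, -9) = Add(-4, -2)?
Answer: -10766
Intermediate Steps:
c = 3 (c = Add(9, Add(-4, -2)) = Add(9, -6) = 3)
d = -90 (d = Mul(3, -30) = -90)
E = 121 (E = Pow(11, 2) = 121)
Add(124, Mul(d, E)) = Add(124, Mul(-90, 121)) = Add(124, -10890) = -10766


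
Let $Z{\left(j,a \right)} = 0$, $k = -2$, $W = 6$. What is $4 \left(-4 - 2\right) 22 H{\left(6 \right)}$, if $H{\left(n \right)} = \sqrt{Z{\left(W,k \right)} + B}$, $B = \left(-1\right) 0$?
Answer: $0$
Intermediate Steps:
$B = 0$
$H{\left(n \right)} = 0$ ($H{\left(n \right)} = \sqrt{0 + 0} = \sqrt{0} = 0$)
$4 \left(-4 - 2\right) 22 H{\left(6 \right)} = 4 \left(-4 - 2\right) 22 \cdot 0 = 4 \left(-6\right) 22 \cdot 0 = \left(-24\right) 22 \cdot 0 = \left(-528\right) 0 = 0$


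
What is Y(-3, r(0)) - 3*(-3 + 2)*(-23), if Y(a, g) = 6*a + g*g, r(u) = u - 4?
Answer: -71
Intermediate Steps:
r(u) = -4 + u
Y(a, g) = g² + 6*a (Y(a, g) = 6*a + g² = g² + 6*a)
Y(-3, r(0)) - 3*(-3 + 2)*(-23) = ((-4 + 0)² + 6*(-3)) - 3*(-3 + 2)*(-23) = ((-4)² - 18) - 3*(-1)*(-23) = (16 - 18) + 3*(-23) = -2 - 69 = -71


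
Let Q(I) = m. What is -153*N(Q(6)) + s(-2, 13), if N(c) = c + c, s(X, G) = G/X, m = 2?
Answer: -1237/2 ≈ -618.50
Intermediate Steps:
Q(I) = 2
N(c) = 2*c
-153*N(Q(6)) + s(-2, 13) = -306*2 + 13/(-2) = -153*4 + 13*(-½) = -612 - 13/2 = -1237/2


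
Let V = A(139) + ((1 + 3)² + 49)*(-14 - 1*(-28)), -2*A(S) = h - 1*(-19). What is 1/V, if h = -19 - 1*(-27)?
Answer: 2/1793 ≈ 0.0011154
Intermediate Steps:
h = 8 (h = -19 + 27 = 8)
A(S) = -27/2 (A(S) = -(8 - 1*(-19))/2 = -(8 + 19)/2 = -½*27 = -27/2)
V = 1793/2 (V = -27/2 + ((1 + 3)² + 49)*(-14 - 1*(-28)) = -27/2 + (4² + 49)*(-14 + 28) = -27/2 + (16 + 49)*14 = -27/2 + 65*14 = -27/2 + 910 = 1793/2 ≈ 896.50)
1/V = 1/(1793/2) = 2/1793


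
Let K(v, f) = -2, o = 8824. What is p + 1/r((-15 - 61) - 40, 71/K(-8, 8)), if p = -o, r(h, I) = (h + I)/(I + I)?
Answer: -2673530/303 ≈ -8823.5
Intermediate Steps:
r(h, I) = (I + h)/(2*I) (r(h, I) = (I + h)/((2*I)) = (I + h)*(1/(2*I)) = (I + h)/(2*I))
p = -8824 (p = -1*8824 = -8824)
p + 1/r((-15 - 61) - 40, 71/K(-8, 8)) = -8824 + 1/((71/(-2) + ((-15 - 61) - 40))/(2*((71/(-2))))) = -8824 + 1/((71*(-½) + (-76 - 40))/(2*((71*(-½))))) = -8824 + 1/((-71/2 - 116)/(2*(-71/2))) = -8824 + 1/((½)*(-2/71)*(-303/2)) = -8824 + 1/(303/142) = -8824 + 142/303 = -2673530/303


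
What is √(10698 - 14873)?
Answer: 5*I*√167 ≈ 64.614*I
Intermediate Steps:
√(10698 - 14873) = √(-4175) = 5*I*√167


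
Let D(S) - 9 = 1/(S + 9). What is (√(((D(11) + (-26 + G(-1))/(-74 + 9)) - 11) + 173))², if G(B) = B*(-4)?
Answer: 44561/260 ≈ 171.39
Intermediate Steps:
G(B) = -4*B
D(S) = 9 + 1/(9 + S) (D(S) = 9 + 1/(S + 9) = 9 + 1/(9 + S))
(√(((D(11) + (-26 + G(-1))/(-74 + 9)) - 11) + 173))² = (√((((82 + 9*11)/(9 + 11) + (-26 - 4*(-1))/(-74 + 9)) - 11) + 173))² = (√((((82 + 99)/20 + (-26 + 4)/(-65)) - 11) + 173))² = (√((((1/20)*181 - 22*(-1/65)) - 11) + 173))² = (√(((181/20 + 22/65) - 11) + 173))² = (√((2441/260 - 11) + 173))² = (√(-419/260 + 173))² = (√(44561/260))² = (√2896465/130)² = 44561/260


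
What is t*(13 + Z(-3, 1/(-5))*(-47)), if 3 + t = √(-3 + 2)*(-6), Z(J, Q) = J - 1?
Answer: -603 - 1206*I ≈ -603.0 - 1206.0*I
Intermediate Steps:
Z(J, Q) = -1 + J
t = -3 - 6*I (t = -3 + √(-3 + 2)*(-6) = -3 + √(-1)*(-6) = -3 + I*(-6) = -3 - 6*I ≈ -3.0 - 6.0*I)
t*(13 + Z(-3, 1/(-5))*(-47)) = (-3 - 6*I)*(13 + (-1 - 3)*(-47)) = (-3 - 6*I)*(13 - 4*(-47)) = (-3 - 6*I)*(13 + 188) = (-3 - 6*I)*201 = -603 - 1206*I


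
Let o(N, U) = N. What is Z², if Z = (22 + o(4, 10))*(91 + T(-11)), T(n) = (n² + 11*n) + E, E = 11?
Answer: 7033104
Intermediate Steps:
T(n) = 11 + n² + 11*n (T(n) = (n² + 11*n) + 11 = 11 + n² + 11*n)
Z = 2652 (Z = (22 + 4)*(91 + (11 + (-11)² + 11*(-11))) = 26*(91 + (11 + 121 - 121)) = 26*(91 + 11) = 26*102 = 2652)
Z² = 2652² = 7033104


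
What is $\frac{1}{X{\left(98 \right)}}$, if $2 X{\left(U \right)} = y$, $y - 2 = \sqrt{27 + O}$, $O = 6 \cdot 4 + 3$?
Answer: $- \frac{2}{25} + \frac{3 \sqrt{6}}{25} \approx 0.21394$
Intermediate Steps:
$O = 27$ ($O = 24 + 3 = 27$)
$y = 2 + 3 \sqrt{6}$ ($y = 2 + \sqrt{27 + 27} = 2 + \sqrt{54} = 2 + 3 \sqrt{6} \approx 9.3485$)
$X{\left(U \right)} = 1 + \frac{3 \sqrt{6}}{2}$ ($X{\left(U \right)} = \frac{2 + 3 \sqrt{6}}{2} = 1 + \frac{3 \sqrt{6}}{2}$)
$\frac{1}{X{\left(98 \right)}} = \frac{1}{1 + \frac{3 \sqrt{6}}{2}}$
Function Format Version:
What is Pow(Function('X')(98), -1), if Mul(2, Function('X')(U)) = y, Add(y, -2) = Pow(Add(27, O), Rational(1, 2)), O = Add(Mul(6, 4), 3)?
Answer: Add(Rational(-2, 25), Mul(Rational(3, 25), Pow(6, Rational(1, 2)))) ≈ 0.21394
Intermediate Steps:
O = 27 (O = Add(24, 3) = 27)
y = Add(2, Mul(3, Pow(6, Rational(1, 2)))) (y = Add(2, Pow(Add(27, 27), Rational(1, 2))) = Add(2, Pow(54, Rational(1, 2))) = Add(2, Mul(3, Pow(6, Rational(1, 2)))) ≈ 9.3485)
Function('X')(U) = Add(1, Mul(Rational(3, 2), Pow(6, Rational(1, 2)))) (Function('X')(U) = Mul(Rational(1, 2), Add(2, Mul(3, Pow(6, Rational(1, 2))))) = Add(1, Mul(Rational(3, 2), Pow(6, Rational(1, 2)))))
Pow(Function('X')(98), -1) = Pow(Add(1, Mul(Rational(3, 2), Pow(6, Rational(1, 2)))), -1)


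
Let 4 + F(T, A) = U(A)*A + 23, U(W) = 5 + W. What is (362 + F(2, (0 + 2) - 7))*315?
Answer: 120015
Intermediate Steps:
F(T, A) = 19 + A*(5 + A) (F(T, A) = -4 + ((5 + A)*A + 23) = -4 + (A*(5 + A) + 23) = -4 + (23 + A*(5 + A)) = 19 + A*(5 + A))
(362 + F(2, (0 + 2) - 7))*315 = (362 + (19 + ((0 + 2) - 7)*(5 + ((0 + 2) - 7))))*315 = (362 + (19 + (2 - 7)*(5 + (2 - 7))))*315 = (362 + (19 - 5*(5 - 5)))*315 = (362 + (19 - 5*0))*315 = (362 + (19 + 0))*315 = (362 + 19)*315 = 381*315 = 120015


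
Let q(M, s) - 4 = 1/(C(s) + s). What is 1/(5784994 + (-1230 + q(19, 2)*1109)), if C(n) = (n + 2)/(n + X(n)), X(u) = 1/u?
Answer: 18/104193145 ≈ 1.7276e-7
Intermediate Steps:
X(u) = 1/u
C(n) = (2 + n)/(n + 1/n) (C(n) = (n + 2)/(n + 1/n) = (2 + n)/(n + 1/n))
q(M, s) = 4 + 1/(s + s*(2 + s)/(1 + s**2)) (q(M, s) = 4 + 1/(s*(2 + s)/(1 + s**2) + s) = 4 + 1/(s + s*(2 + s)/(1 + s**2)))
1/(5784994 + (-1230 + q(19, 2)*1109)) = 1/(5784994 + (-1230 + ((1 + 4*2**3 + 5*2**2 + 12*2)/(2*(3 + 2 + 2**2)))*1109)) = 1/(5784994 + (-1230 + ((1 + 4*8 + 5*4 + 24)/(2*(3 + 2 + 4)))*1109)) = 1/(5784994 + (-1230 + ((1/2)*(1 + 32 + 20 + 24)/9)*1109)) = 1/(5784994 + (-1230 + ((1/2)*(1/9)*77)*1109)) = 1/(5784994 + (-1230 + (77/18)*1109)) = 1/(5784994 + (-1230 + 85393/18)) = 1/(5784994 + 63253/18) = 1/(104193145/18) = 18/104193145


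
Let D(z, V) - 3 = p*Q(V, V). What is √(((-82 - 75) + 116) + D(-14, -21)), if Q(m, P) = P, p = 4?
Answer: I*√122 ≈ 11.045*I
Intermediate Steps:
D(z, V) = 3 + 4*V
√(((-82 - 75) + 116) + D(-14, -21)) = √(((-82 - 75) + 116) + (3 + 4*(-21))) = √((-157 + 116) + (3 - 84)) = √(-41 - 81) = √(-122) = I*√122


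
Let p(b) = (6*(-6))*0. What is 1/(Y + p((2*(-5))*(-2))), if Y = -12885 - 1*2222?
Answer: -1/15107 ≈ -6.6194e-5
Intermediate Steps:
p(b) = 0 (p(b) = -36*0 = 0)
Y = -15107 (Y = -12885 - 2222 = -15107)
1/(Y + p((2*(-5))*(-2))) = 1/(-15107 + 0) = 1/(-15107) = -1/15107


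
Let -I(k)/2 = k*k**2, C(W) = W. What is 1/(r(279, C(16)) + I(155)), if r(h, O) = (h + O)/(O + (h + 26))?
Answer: -321/2390727455 ≈ -1.3427e-7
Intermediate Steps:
r(h, O) = (O + h)/(26 + O + h) (r(h, O) = (O + h)/(O + (26 + h)) = (O + h)/(26 + O + h))
I(k) = -2*k**3 (I(k) = -2*k*k**2 = -2*k**3)
1/(r(279, C(16)) + I(155)) = 1/((16 + 279)/(26 + 16 + 279) - 2*155**3) = 1/(295/321 - 2*3723875) = 1/((1/321)*295 - 7447750) = 1/(295/321 - 7447750) = 1/(-2390727455/321) = -321/2390727455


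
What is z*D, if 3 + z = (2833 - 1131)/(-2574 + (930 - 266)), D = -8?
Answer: 29728/955 ≈ 31.129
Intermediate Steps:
z = -3716/955 (z = -3 + (2833 - 1131)/(-2574 + (930 - 266)) = -3 + 1702/(-2574 + 664) = -3 + 1702/(-1910) = -3 + 1702*(-1/1910) = -3 - 851/955 = -3716/955 ≈ -3.8911)
z*D = -3716/955*(-8) = 29728/955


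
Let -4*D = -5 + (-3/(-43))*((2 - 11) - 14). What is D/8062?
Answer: 71/346666 ≈ 0.00020481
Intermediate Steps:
D = 71/43 (D = -(-5 + (-3/(-43))*((2 - 11) - 14))/4 = -(-5 + (-3*(-1/43))*(-9 - 14))/4 = -(-5 + (3/43)*(-23))/4 = -(-5 - 69/43)/4 = -1/4*(-284/43) = 71/43 ≈ 1.6512)
D/8062 = (71/43)/8062 = (71/43)*(1/8062) = 71/346666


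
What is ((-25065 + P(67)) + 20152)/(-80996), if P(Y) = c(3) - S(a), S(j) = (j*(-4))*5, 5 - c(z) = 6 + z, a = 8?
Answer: 4757/80996 ≈ 0.058731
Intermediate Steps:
c(z) = -1 - z (c(z) = 5 - (6 + z) = 5 + (-6 - z) = -1 - z)
S(j) = -20*j (S(j) = -4*j*5 = -20*j)
P(Y) = 156 (P(Y) = (-1 - 1*3) - (-20)*8 = (-1 - 3) - 1*(-160) = -4 + 160 = 156)
((-25065 + P(67)) + 20152)/(-80996) = ((-25065 + 156) + 20152)/(-80996) = (-24909 + 20152)*(-1/80996) = -4757*(-1/80996) = 4757/80996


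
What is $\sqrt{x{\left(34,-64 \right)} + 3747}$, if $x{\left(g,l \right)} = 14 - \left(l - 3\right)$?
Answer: $2 \sqrt{957} \approx 61.871$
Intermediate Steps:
$x{\left(g,l \right)} = 17 - l$ ($x{\left(g,l \right)} = 14 - \left(-3 + l\right) = 17 - l$)
$\sqrt{x{\left(34,-64 \right)} + 3747} = \sqrt{\left(17 - -64\right) + 3747} = \sqrt{\left(17 + 64\right) + 3747} = \sqrt{81 + 3747} = \sqrt{3828} = 2 \sqrt{957}$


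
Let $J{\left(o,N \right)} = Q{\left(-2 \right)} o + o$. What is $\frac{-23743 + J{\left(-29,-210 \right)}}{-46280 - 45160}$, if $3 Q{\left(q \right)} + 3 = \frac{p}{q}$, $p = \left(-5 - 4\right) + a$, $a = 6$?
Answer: $\frac{9503}{36576} \approx 0.25982$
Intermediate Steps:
$p = -3$ ($p = \left(-5 - 4\right) + 6 = -9 + 6 = -3$)
$Q{\left(q \right)} = -1 - \frac{1}{q}$ ($Q{\left(q \right)} = -1 + \frac{\left(-3\right) \frac{1}{q}}{3} = -1 - \frac{1}{q}$)
$J{\left(o,N \right)} = \frac{o}{2}$ ($J{\left(o,N \right)} = \frac{-1 - -2}{-2} o + o = - \frac{-1 + 2}{2} o + o = \left(- \frac{1}{2}\right) 1 o + o = - \frac{o}{2} + o = \frac{o}{2}$)
$\frac{-23743 + J{\left(-29,-210 \right)}}{-46280 - 45160} = \frac{-23743 + \frac{1}{2} \left(-29\right)}{-46280 - 45160} = \frac{-23743 - \frac{29}{2}}{-91440} = \left(- \frac{47515}{2}\right) \left(- \frac{1}{91440}\right) = \frac{9503}{36576}$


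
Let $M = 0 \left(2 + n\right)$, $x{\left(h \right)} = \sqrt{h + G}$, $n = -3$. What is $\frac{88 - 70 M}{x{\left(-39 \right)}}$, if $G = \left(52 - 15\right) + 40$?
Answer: $\frac{44 \sqrt{38}}{19} \approx 14.275$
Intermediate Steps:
$G = 77$ ($G = 37 + 40 = 77$)
$x{\left(h \right)} = \sqrt{77 + h}$ ($x{\left(h \right)} = \sqrt{h + 77} = \sqrt{77 + h}$)
$M = 0$ ($M = 0 \left(2 - 3\right) = 0 \left(-1\right) = 0$)
$\frac{88 - 70 M}{x{\left(-39 \right)}} = \frac{88 - 0}{\sqrt{77 - 39}} = \frac{88 + 0}{\sqrt{38}} = 88 \frac{\sqrt{38}}{38} = \frac{44 \sqrt{38}}{19}$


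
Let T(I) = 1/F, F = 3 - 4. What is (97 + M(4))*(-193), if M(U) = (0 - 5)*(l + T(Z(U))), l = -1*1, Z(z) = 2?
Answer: -20651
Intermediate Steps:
F = -1
T(I) = -1 (T(I) = 1/(-1) = -1)
l = -1
M(U) = 10 (M(U) = (0 - 5)*(-1 - 1) = -5*(-2) = 10)
(97 + M(4))*(-193) = (97 + 10)*(-193) = 107*(-193) = -20651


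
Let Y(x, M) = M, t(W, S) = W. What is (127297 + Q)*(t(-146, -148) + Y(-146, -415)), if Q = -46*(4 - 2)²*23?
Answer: -69039465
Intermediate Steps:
Q = -4232 (Q = -46*2²*23 = -46*4*23 = -184*23 = -4232)
(127297 + Q)*(t(-146, -148) + Y(-146, -415)) = (127297 - 4232)*(-146 - 415) = 123065*(-561) = -69039465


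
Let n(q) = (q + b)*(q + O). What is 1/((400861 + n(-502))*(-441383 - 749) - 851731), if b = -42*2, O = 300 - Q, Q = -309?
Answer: -1/149511766719 ≈ -6.6884e-12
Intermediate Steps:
O = 609 (O = 300 - 1*(-309) = 300 + 309 = 609)
b = -84
n(q) = (-84 + q)*(609 + q) (n(q) = (q - 84)*(q + 609) = (-84 + q)*(609 + q))
1/((400861 + n(-502))*(-441383 - 749) - 851731) = 1/((400861 + (-51156 + (-502)² + 525*(-502)))*(-441383 - 749) - 851731) = 1/((400861 + (-51156 + 252004 - 263550))*(-442132) - 851731) = 1/((400861 - 62702)*(-442132) - 851731) = 1/(338159*(-442132) - 851731) = 1/(-149510914988 - 851731) = 1/(-149511766719) = -1/149511766719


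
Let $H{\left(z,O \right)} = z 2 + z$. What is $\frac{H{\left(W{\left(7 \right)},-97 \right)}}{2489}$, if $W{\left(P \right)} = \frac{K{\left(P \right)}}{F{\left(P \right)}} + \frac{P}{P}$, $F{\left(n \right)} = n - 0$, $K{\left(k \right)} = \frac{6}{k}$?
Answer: $\frac{165}{121961} \approx 0.0013529$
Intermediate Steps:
$F{\left(n \right)} = n$ ($F{\left(n \right)} = n + 0 = n$)
$W{\left(P \right)} = 1 + \frac{6}{P^{2}}$ ($W{\left(P \right)} = \frac{6 \frac{1}{P}}{P} + \frac{P}{P} = \frac{6}{P^{2}} + 1 = 1 + \frac{6}{P^{2}}$)
$H{\left(z,O \right)} = 3 z$ ($H{\left(z,O \right)} = 2 z + z = 3 z$)
$\frac{H{\left(W{\left(7 \right)},-97 \right)}}{2489} = \frac{3 \left(1 + \frac{6}{49}\right)}{2489} = 3 \left(1 + 6 \cdot \frac{1}{49}\right) \frac{1}{2489} = 3 \left(1 + \frac{6}{49}\right) \frac{1}{2489} = 3 \cdot \frac{55}{49} \cdot \frac{1}{2489} = \frac{165}{49} \cdot \frac{1}{2489} = \frac{165}{121961}$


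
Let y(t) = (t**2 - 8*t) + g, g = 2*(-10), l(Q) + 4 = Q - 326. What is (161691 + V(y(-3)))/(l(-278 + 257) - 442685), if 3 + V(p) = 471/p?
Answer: -2102415/5759468 ≈ -0.36504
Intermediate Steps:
l(Q) = -330 + Q (l(Q) = -4 + (Q - 326) = -4 + (-326 + Q) = -330 + Q)
g = -20
y(t) = -20 + t**2 - 8*t (y(t) = (t**2 - 8*t) - 20 = -20 + t**2 - 8*t)
V(p) = -3 + 471/p
(161691 + V(y(-3)))/(l(-278 + 257) - 442685) = (161691 + (-3 + 471/(-20 + (-3)**2 - 8*(-3))))/((-330 + (-278 + 257)) - 442685) = (161691 + (-3 + 471/(-20 + 9 + 24)))/((-330 - 21) - 442685) = (161691 + (-3 + 471/13))/(-351 - 442685) = (161691 + (-3 + 471*(1/13)))/(-443036) = (161691 + (-3 + 471/13))*(-1/443036) = (161691 + 432/13)*(-1/443036) = (2102415/13)*(-1/443036) = -2102415/5759468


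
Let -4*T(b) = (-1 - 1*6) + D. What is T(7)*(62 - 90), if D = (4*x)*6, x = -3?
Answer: -553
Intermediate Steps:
D = -72 (D = (4*(-3))*6 = -12*6 = -72)
T(b) = 79/4 (T(b) = -((-1 - 1*6) - 72)/4 = -((-1 - 6) - 72)/4 = -(-7 - 72)/4 = -¼*(-79) = 79/4)
T(7)*(62 - 90) = 79*(62 - 90)/4 = (79/4)*(-28) = -553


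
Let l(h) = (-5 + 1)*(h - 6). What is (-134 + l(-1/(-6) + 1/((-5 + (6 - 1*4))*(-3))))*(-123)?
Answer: 41000/3 ≈ 13667.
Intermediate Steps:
l(h) = 24 - 4*h (l(h) = -4*(-6 + h) = 24 - 4*h)
(-134 + l(-1/(-6) + 1/((-5 + (6 - 1*4))*(-3))))*(-123) = (-134 + (24 - 4*(-1/(-6) + 1/((-5 + (6 - 1*4))*(-3)))))*(-123) = (-134 + (24 - 4*(-1*(-1/6) - 1/3/(-5 + (6 - 4)))))*(-123) = (-134 + (24 - 4*(1/6 - 1/3/(-5 + 2))))*(-123) = (-134 + (24 - 4*(1/6 - 1/3/(-3))))*(-123) = (-134 + (24 - 4*(1/6 - 1/3*(-1/3))))*(-123) = (-134 + (24 - 4*(1/6 + 1/9)))*(-123) = (-134 + (24 - 4*5/18))*(-123) = (-134 + (24 - 10/9))*(-123) = (-134 + 206/9)*(-123) = -1000/9*(-123) = 41000/3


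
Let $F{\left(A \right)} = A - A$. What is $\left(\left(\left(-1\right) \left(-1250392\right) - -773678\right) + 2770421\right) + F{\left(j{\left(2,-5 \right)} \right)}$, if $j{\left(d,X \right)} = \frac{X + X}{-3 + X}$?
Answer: $4794491$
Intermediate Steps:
$j{\left(d,X \right)} = \frac{2 X}{-3 + X}$
$F{\left(A \right)} = 0$
$\left(\left(\left(-1\right) \left(-1250392\right) - -773678\right) + 2770421\right) + F{\left(j{\left(2,-5 \right)} \right)} = \left(\left(\left(-1\right) \left(-1250392\right) - -773678\right) + 2770421\right) + 0 = \left(\left(1250392 + 773678\right) + 2770421\right) + 0 = \left(2024070 + 2770421\right) + 0 = 4794491 + 0 = 4794491$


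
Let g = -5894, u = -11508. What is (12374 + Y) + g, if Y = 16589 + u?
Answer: 11561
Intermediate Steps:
Y = 5081 (Y = 16589 - 11508 = 5081)
(12374 + Y) + g = (12374 + 5081) - 5894 = 17455 - 5894 = 11561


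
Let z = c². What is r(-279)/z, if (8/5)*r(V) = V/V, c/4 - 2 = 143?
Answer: 1/538240 ≈ 1.8579e-6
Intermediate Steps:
c = 580 (c = 8 + 4*143 = 8 + 572 = 580)
r(V) = 5/8 (r(V) = 5*(V/V)/8 = (5/8)*1 = 5/8)
z = 336400 (z = 580² = 336400)
r(-279)/z = (5/8)/336400 = (5/8)*(1/336400) = 1/538240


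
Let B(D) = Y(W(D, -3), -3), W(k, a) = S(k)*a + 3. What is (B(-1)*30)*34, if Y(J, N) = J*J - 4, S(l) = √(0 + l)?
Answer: -4080 - 18360*I ≈ -4080.0 - 18360.0*I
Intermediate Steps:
S(l) = √l
W(k, a) = 3 + a*√k (W(k, a) = √k*a + 3 = a*√k + 3 = 3 + a*√k)
Y(J, N) = -4 + J² (Y(J, N) = J² - 4 = -4 + J²)
B(D) = -4 + (3 - 3*√D)²
(B(-1)*30)*34 = ((-4 + 9*(-1 + √(-1))²)*30)*34 = ((-4 + 9*(-1 + I)²)*30)*34 = (-120 + 270*(-1 + I)²)*34 = -4080 + 9180*(-1 + I)²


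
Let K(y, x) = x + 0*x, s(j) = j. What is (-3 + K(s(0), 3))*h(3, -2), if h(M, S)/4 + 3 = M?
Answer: 0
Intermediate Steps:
h(M, S) = -12 + 4*M
K(y, x) = x (K(y, x) = x + 0 = x)
(-3 + K(s(0), 3))*h(3, -2) = (-3 + 3)*(-12 + 4*3) = 0*(-12 + 12) = 0*0 = 0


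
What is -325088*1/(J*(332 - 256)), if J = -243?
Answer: 81272/4617 ≈ 17.603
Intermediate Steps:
-325088*1/(J*(332 - 256)) = -325088*(-1/(243*(332 - 256))) = -325088/((-243*76)) = -325088/(-18468) = -325088*(-1/18468) = 81272/4617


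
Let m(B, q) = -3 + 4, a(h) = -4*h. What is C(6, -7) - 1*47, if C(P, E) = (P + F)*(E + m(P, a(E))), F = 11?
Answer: -149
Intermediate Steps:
m(B, q) = 1
C(P, E) = (1 + E)*(11 + P) (C(P, E) = (P + 11)*(E + 1) = (11 + P)*(1 + E) = (1 + E)*(11 + P))
C(6, -7) - 1*47 = (11 + 6 + 11*(-7) - 7*6) - 1*47 = (11 + 6 - 77 - 42) - 47 = -102 - 47 = -149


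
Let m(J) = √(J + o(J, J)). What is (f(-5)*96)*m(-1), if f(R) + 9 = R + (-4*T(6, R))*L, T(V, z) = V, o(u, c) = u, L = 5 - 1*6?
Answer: 960*I*√2 ≈ 1357.6*I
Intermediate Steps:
L = -1 (L = 5 - 6 = -1)
m(J) = √2*√J (m(J) = √(J + J) = √(2*J) = √2*√J)
f(R) = 15 + R (f(R) = -9 + (R - 4*6*(-1)) = -9 + (R - 24*(-1)) = -9 + (R + 24) = -9 + (24 + R) = 15 + R)
(f(-5)*96)*m(-1) = ((15 - 5)*96)*(√2*√(-1)) = (10*96)*(√2*I) = 960*(I*√2) = 960*I*√2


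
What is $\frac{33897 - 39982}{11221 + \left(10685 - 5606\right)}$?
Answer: $- \frac{1217}{3260} \approx -0.37331$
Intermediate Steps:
$\frac{33897 - 39982}{11221 + \left(10685 - 5606\right)} = - \frac{6085}{11221 + \left(10685 - 5606\right)} = - \frac{6085}{11221 + 5079} = - \frac{6085}{16300} = \left(-6085\right) \frac{1}{16300} = - \frac{1217}{3260}$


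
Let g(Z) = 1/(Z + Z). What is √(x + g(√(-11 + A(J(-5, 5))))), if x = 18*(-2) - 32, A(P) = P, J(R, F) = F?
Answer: √(-2448 - 3*I*√6)/6 ≈ 0.012377 - 8.2462*I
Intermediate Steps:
g(Z) = 1/(2*Z)
x = -68 (x = -36 - 32 = -68)
√(x + g(√(-11 + A(J(-5, 5))))) = √(-68 + 1/(2*(√(-11 + 5)))) = √(-68 + 1/(2*(√(-6)))) = √(-68 + 1/(2*((I*√6)))) = √(-68 + (-I*√6/6)/2) = √(-68 - I*√6/12)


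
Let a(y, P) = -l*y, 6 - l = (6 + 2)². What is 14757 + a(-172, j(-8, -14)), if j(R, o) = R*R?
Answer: 4781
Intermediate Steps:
j(R, o) = R²
l = -58 (l = 6 - (6 + 2)² = 6 - 1*8² = 6 - 1*64 = 6 - 64 = -58)
a(y, P) = 58*y (a(y, P) = -(-58)*y = 58*y)
14757 + a(-172, j(-8, -14)) = 14757 + 58*(-172) = 14757 - 9976 = 4781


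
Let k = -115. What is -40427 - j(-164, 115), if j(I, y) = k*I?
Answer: -59287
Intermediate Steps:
j(I, y) = -115*I
-40427 - j(-164, 115) = -40427 - (-115)*(-164) = -40427 - 1*18860 = -40427 - 18860 = -59287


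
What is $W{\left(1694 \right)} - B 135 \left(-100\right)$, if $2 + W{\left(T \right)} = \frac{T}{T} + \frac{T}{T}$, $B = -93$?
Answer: $-1255500$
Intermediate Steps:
$W{\left(T \right)} = 0$ ($W{\left(T \right)} = -2 + \left(\frac{T}{T} + \frac{T}{T}\right) = -2 + \left(1 + 1\right) = -2 + 2 = 0$)
$W{\left(1694 \right)} - B 135 \left(-100\right) = 0 - \left(-93\right) 135 \left(-100\right) = 0 - \left(-12555\right) \left(-100\right) = 0 - 1255500 = -1255500$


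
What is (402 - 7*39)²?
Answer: 16641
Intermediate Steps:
(402 - 7*39)² = (402 - 273)² = 129² = 16641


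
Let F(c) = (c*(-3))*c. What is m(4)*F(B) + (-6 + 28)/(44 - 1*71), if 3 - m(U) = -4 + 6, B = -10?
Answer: -8122/27 ≈ -300.81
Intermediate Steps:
m(U) = 1 (m(U) = 3 - (-4 + 6) = 3 - 1*2 = 3 - 2 = 1)
F(c) = -3*c² (F(c) = (-3*c)*c = -3*c²)
m(4)*F(B) + (-6 + 28)/(44 - 1*71) = 1*(-3*(-10)²) + (-6 + 28)/(44 - 1*71) = 1*(-3*100) + 22/(44 - 71) = 1*(-300) + 22/(-27) = -300 + 22*(-1/27) = -300 - 22/27 = -8122/27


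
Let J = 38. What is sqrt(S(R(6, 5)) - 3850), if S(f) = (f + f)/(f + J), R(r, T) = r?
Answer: I*sqrt(465817)/11 ≈ 62.046*I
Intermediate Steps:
S(f) = 2*f/(38 + f) (S(f) = (f + f)/(f + 38) = (2*f)/(38 + f) = 2*f/(38 + f))
sqrt(S(R(6, 5)) - 3850) = sqrt(2*6/(38 + 6) - 3850) = sqrt(2*6/44 - 3850) = sqrt(2*6*(1/44) - 3850) = sqrt(3/11 - 3850) = sqrt(-42347/11) = I*sqrt(465817)/11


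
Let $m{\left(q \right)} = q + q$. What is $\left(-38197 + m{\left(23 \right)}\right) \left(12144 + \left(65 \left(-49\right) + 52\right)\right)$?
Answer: $-343778661$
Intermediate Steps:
$m{\left(q \right)} = 2 q$
$\left(-38197 + m{\left(23 \right)}\right) \left(12144 + \left(65 \left(-49\right) + 52\right)\right) = \left(-38197 + 2 \cdot 23\right) \left(12144 + \left(65 \left(-49\right) + 52\right)\right) = \left(-38197 + 46\right) \left(12144 + \left(-3185 + 52\right)\right) = - 38151 \left(12144 - 3133\right) = \left(-38151\right) 9011 = -343778661$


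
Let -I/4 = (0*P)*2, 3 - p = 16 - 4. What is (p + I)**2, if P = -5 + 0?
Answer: 81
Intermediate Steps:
p = -9 (p = 3 - (16 - 4) = 3 - 1*12 = 3 - 12 = -9)
P = -5
I = 0 (I = -4*0*(-5)*2 = -0*2 = -4*0 = 0)
(p + I)**2 = (-9 + 0)**2 = (-9)**2 = 81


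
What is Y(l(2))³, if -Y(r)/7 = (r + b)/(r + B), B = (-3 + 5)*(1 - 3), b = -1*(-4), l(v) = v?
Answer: 9261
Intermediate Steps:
b = 4
B = -4 (B = 2*(-2) = -4)
Y(r) = -7*(4 + r)/(-4 + r) (Y(r) = -7*(r + 4)/(r - 4) = -7*(4 + r)/(-4 + r))
Y(l(2))³ = (7*(-4 - 1*2)/(-4 + 2))³ = (7*(-4 - 2)/(-2))³ = (7*(-½)*(-6))³ = 21³ = 9261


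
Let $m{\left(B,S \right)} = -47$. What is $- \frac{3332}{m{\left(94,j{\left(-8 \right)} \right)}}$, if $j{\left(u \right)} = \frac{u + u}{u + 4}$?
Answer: $\frac{3332}{47} \approx 70.894$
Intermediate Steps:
$j{\left(u \right)} = \frac{2 u}{4 + u}$
$- \frac{3332}{m{\left(94,j{\left(-8 \right)} \right)}} = - \frac{3332}{-47} = \left(-3332\right) \left(- \frac{1}{47}\right) = \frac{3332}{47}$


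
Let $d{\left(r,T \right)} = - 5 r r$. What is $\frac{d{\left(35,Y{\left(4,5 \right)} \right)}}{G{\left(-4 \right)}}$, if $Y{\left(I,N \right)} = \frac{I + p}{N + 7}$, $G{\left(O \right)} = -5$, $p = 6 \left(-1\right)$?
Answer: $1225$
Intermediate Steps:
$p = -6$
$Y{\left(I,N \right)} = \frac{-6 + I}{7 + N}$ ($Y{\left(I,N \right)} = \frac{I - 6}{N + 7} = \frac{-6 + I}{7 + N}$)
$d{\left(r,T \right)} = - 5 r^{2}$
$\frac{d{\left(35,Y{\left(4,5 \right)} \right)}}{G{\left(-4 \right)}} = \frac{\left(-5\right) 35^{2}}{-5} = - \frac{\left(-5\right) 1225}{5} = \left(- \frac{1}{5}\right) \left(-6125\right) = 1225$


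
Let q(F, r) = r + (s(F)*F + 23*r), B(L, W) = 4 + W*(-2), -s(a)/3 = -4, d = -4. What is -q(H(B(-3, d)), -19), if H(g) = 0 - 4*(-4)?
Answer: 264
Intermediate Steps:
s(a) = 12 (s(a) = -3*(-4) = 12)
B(L, W) = 4 - 2*W
H(g) = 16 (H(g) = 0 + 16 = 16)
q(F, r) = 12*F + 24*r (q(F, r) = r + (12*F + 23*r) = 12*F + 24*r)
-q(H(B(-3, d)), -19) = -(12*16 + 24*(-19)) = -(192 - 456) = -1*(-264) = 264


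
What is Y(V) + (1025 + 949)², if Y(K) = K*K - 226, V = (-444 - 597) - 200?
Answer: 5436531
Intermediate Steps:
V = -1241 (V = -1041 - 200 = -1241)
Y(K) = -226 + K² (Y(K) = K² - 226 = -226 + K²)
Y(V) + (1025 + 949)² = (-226 + (-1241)²) + (1025 + 949)² = (-226 + 1540081) + 1974² = 1539855 + 3896676 = 5436531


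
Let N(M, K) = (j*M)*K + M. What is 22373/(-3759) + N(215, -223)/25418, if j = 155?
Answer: -79616713/266889 ≈ -298.31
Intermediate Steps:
N(M, K) = M + 155*K*M (N(M, K) = (155*M)*K + M = 155*K*M + M = M + 155*K*M)
22373/(-3759) + N(215, -223)/25418 = 22373/(-3759) + (215*(1 + 155*(-223)))/25418 = 22373*(-1/3759) + (215*(1 - 34565))*(1/25418) = -22373/3759 + (215*(-34564))*(1/25418) = -22373/3759 - 7431260*1/25418 = -22373/3759 - 3715630/12709 = -79616713/266889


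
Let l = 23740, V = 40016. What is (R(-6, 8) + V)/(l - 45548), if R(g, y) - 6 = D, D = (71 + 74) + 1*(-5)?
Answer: -20081/10904 ≈ -1.8416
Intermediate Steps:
D = 140 (D = 145 - 5 = 140)
R(g, y) = 146 (R(g, y) = 6 + 140 = 146)
(R(-6, 8) + V)/(l - 45548) = (146 + 40016)/(23740 - 45548) = 40162/(-21808) = 40162*(-1/21808) = -20081/10904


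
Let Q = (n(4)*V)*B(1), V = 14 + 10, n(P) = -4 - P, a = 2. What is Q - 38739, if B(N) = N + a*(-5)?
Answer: -37011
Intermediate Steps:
B(N) = -10 + N (B(N) = N + 2*(-5) = N - 10 = -10 + N)
V = 24
Q = 1728 (Q = ((-4 - 1*4)*24)*(-10 + 1) = ((-4 - 4)*24)*(-9) = -8*24*(-9) = -192*(-9) = 1728)
Q - 38739 = 1728 - 38739 = -37011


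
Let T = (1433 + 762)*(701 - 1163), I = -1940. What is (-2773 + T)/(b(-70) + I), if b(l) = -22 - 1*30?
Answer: 1016863/1992 ≈ 510.47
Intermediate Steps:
b(l) = -52 (b(l) = -22 - 30 = -52)
T = -1014090 (T = 2195*(-462) = -1014090)
(-2773 + T)/(b(-70) + I) = (-2773 - 1014090)/(-52 - 1940) = -1016863/(-1992) = -1016863*(-1/1992) = 1016863/1992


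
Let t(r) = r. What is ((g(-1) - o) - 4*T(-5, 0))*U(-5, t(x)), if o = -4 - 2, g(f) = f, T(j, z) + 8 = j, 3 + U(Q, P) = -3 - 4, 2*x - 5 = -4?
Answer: -570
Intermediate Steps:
x = ½ (x = 5/2 + (½)*(-4) = 5/2 - 2 = ½ ≈ 0.50000)
U(Q, P) = -10 (U(Q, P) = -3 + (-3 - 4) = -3 - 7 = -10)
T(j, z) = -8 + j
o = -6
((g(-1) - o) - 4*T(-5, 0))*U(-5, t(x)) = ((-1 - 1*(-6)) - 4*(-8 - 5))*(-10) = ((-1 + 6) - 4*(-13))*(-10) = (5 + 52)*(-10) = 57*(-10) = -570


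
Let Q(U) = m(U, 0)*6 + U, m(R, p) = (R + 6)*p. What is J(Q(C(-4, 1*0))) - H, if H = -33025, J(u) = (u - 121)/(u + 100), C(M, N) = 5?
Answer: 3467509/105 ≈ 33024.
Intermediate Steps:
m(R, p) = p*(6 + R) (m(R, p) = (6 + R)*p = p*(6 + R))
Q(U) = U (Q(U) = (0*(6 + U))*6 + U = 0*6 + U = 0 + U = U)
J(u) = (-121 + u)/(100 + u)
J(Q(C(-4, 1*0))) - H = (-121 + 5)/(100 + 5) - 1*(-33025) = -116/105 + 33025 = 3467509/105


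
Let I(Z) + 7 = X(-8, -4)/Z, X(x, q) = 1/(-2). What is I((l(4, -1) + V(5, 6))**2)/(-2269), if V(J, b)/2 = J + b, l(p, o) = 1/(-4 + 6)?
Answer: 14177/4594725 ≈ 0.0030855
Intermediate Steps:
l(p, o) = 1/2
V(J, b) = 2*J + 2*b (V(J, b) = 2*(J + b) = 2*J + 2*b)
X(x, q) = -1/2 (X(x, q) = 1*(-1/2) = -1/2)
I(Z) = -7 - 1/(2*Z)
I((l(4, -1) + V(5, 6))**2)/(-2269) = (-7 - 1/(2*(1/2 + (2*5 + 2*6))**2))/(-2269) = (-7 - 1/(2*(1/2 + (10 + 12))**2))*(-1/2269) = (-7 - 1/(2*(1/2 + 22)**2))*(-1/2269) = (-7 - 1/(2*((45/2)**2)))*(-1/2269) = (-7 - 1/(2*2025/4))*(-1/2269) = (-7 - 1/2*4/2025)*(-1/2269) = (-7 - 2/2025)*(-1/2269) = -14177/2025*(-1/2269) = 14177/4594725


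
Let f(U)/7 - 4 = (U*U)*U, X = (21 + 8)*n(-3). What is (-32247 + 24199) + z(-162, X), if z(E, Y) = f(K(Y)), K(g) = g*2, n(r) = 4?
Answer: 87402156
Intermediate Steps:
X = 116 (X = (21 + 8)*4 = 29*4 = 116)
K(g) = 2*g
f(U) = 28 + 7*U³ (f(U) = 28 + 7*((U*U)*U) = 28 + 7*(U²*U) = 28 + 7*U³)
z(E, Y) = 28 + 56*Y³ (z(E, Y) = 28 + 7*(2*Y)³ = 28 + 7*(8*Y³) = 28 + 56*Y³)
(-32247 + 24199) + z(-162, X) = (-32247 + 24199) + (28 + 56*116³) = -8048 + (28 + 56*1560896) = -8048 + (28 + 87410176) = -8048 + 87410204 = 87402156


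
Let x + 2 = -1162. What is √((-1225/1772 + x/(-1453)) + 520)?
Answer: √861973079596037/1287358 ≈ 22.806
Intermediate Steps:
x = -1164 (x = -2 - 1162 = -1164)
√((-1225/1772 + x/(-1453)) + 520) = √((-1225/1772 - 1164/(-1453)) + 520) = √((-1225*1/1772 - 1164*(-1/1453)) + 520) = √((-1225/1772 + 1164/1453) + 520) = √(282683/2574716 + 520) = √(1339135003/2574716) = √861973079596037/1287358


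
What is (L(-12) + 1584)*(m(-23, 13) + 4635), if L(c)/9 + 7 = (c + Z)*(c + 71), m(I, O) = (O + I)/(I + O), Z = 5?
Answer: -10180656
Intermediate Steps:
m(I, O) = 1 (m(I, O) = (I + O)/(I + O) = 1)
L(c) = -63 + 9*(5 + c)*(71 + c) (L(c) = -63 + 9*((c + 5)*(c + 71)) = -63 + 9*((5 + c)*(71 + c)) = -63 + 9*(5 + c)*(71 + c))
(L(-12) + 1584)*(m(-23, 13) + 4635) = ((3132 + 9*(-12)² + 684*(-12)) + 1584)*(1 + 4635) = ((3132 + 9*144 - 8208) + 1584)*4636 = ((3132 + 1296 - 8208) + 1584)*4636 = (-3780 + 1584)*4636 = -2196*4636 = -10180656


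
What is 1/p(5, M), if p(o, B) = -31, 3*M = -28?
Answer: -1/31 ≈ -0.032258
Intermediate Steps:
M = -28/3 (M = (1/3)*(-28) = -28/3 ≈ -9.3333)
1/p(5, M) = 1/(-31) = -1/31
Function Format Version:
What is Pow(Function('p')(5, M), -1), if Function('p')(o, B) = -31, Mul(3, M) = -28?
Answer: Rational(-1, 31) ≈ -0.032258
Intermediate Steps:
M = Rational(-28, 3) (M = Mul(Rational(1, 3), -28) = Rational(-28, 3) ≈ -9.3333)
Pow(Function('p')(5, M), -1) = Pow(-31, -1) = Rational(-1, 31)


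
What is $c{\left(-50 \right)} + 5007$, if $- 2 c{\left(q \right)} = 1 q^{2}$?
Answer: $3757$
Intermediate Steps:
$c{\left(q \right)} = - \frac{q^{2}}{2}$ ($c{\left(q \right)} = - \frac{1 q^{2}}{2} = - \frac{q^{2}}{2}$)
$c{\left(-50 \right)} + 5007 = - \frac{\left(-50\right)^{2}}{2} + 5007 = \left(- \frac{1}{2}\right) 2500 + 5007 = -1250 + 5007 = 3757$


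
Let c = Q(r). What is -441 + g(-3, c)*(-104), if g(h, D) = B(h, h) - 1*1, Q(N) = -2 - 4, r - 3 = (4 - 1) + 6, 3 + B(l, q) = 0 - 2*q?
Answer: -649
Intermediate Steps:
B(l, q) = -3 - 2*q (B(l, q) = -3 + (0 - 2*q) = -3 - 2*q)
r = 12 (r = 3 + ((4 - 1) + 6) = 3 + (3 + 6) = 3 + 9 = 12)
Q(N) = -6
c = -6
g(h, D) = -4 - 2*h (g(h, D) = (-3 - 2*h) - 1*1 = (-3 - 2*h) - 1 = -4 - 2*h)
-441 + g(-3, c)*(-104) = -441 + (-4 - 2*(-3))*(-104) = -441 + (-4 + 6)*(-104) = -441 + 2*(-104) = -441 - 208 = -649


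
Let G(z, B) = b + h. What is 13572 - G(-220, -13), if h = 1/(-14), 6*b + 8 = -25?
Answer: 95043/7 ≈ 13578.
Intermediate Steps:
b = -11/2 (b = -4/3 + (⅙)*(-25) = -4/3 - 25/6 = -11/2 ≈ -5.5000)
h = -1/14 ≈ -0.071429
G(z, B) = -39/7 (G(z, B) = -11/2 - 1/14 = -39/7)
13572 - G(-220, -13) = 13572 - 1*(-39/7) = 13572 + 39/7 = 95043/7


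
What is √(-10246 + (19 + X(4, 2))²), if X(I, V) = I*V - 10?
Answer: I*√9957 ≈ 99.785*I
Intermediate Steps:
X(I, V) = -10 + I*V
√(-10246 + (19 + X(4, 2))²) = √(-10246 + (19 + (-10 + 4*2))²) = √(-10246 + (19 + (-10 + 8))²) = √(-10246 + (19 - 2)²) = √(-10246 + 17²) = √(-10246 + 289) = √(-9957) = I*√9957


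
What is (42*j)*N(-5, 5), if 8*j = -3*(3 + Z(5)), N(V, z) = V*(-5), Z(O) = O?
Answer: -3150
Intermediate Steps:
N(V, z) = -5*V
j = -3 (j = (-3*(3 + 5))/8 = (-3*8)/8 = (⅛)*(-24) = -3)
(42*j)*N(-5, 5) = (42*(-3))*(-5*(-5)) = -126*25 = -3150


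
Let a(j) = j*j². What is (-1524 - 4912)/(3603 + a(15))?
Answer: -3218/3489 ≈ -0.92233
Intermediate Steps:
a(j) = j³
(-1524 - 4912)/(3603 + a(15)) = (-1524 - 4912)/(3603 + 15³) = -6436/(3603 + 3375) = -6436/6978 = -6436*1/6978 = -3218/3489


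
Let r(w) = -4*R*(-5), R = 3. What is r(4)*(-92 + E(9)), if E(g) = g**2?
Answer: -660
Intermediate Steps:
r(w) = 60 (r(w) = -4*3*(-5) = -12*(-5) = 60)
r(4)*(-92 + E(9)) = 60*(-92 + 9**2) = 60*(-92 + 81) = 60*(-11) = -660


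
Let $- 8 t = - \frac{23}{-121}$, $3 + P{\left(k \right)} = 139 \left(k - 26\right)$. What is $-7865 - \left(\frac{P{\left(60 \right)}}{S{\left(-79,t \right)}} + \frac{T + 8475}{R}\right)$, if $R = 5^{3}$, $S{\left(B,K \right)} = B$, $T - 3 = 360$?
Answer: $- \frac{77774702}{9875} \approx -7875.9$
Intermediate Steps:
$T = 363$ ($T = 3 + 360 = 363$)
$P{\left(k \right)} = -3617 + 139 k$ ($P{\left(k \right)} = -3 + 139 \left(k - 26\right) = -3 + 139 \left(-26 + k\right) = -3 + \left(-3614 + 139 k\right) = -3617 + 139 k$)
$t = - \frac{23}{968}$ ($t = - \frac{\left(-23\right) \frac{1}{-121}}{8} = - \frac{\left(-23\right) \left(- \frac{1}{121}\right)}{8} = \left(- \frac{1}{8}\right) \frac{23}{121} = - \frac{23}{968} \approx -0.02376$)
$R = 125$
$-7865 - \left(\frac{P{\left(60 \right)}}{S{\left(-79,t \right)}} + \frac{T + 8475}{R}\right) = -7865 - \left(\frac{-3617 + 139 \cdot 60}{-79} + \frac{363 + 8475}{125}\right) = -7865 - \left(\left(-3617 + 8340\right) \left(- \frac{1}{79}\right) + 8838 \cdot \frac{1}{125}\right) = -7865 - \left(4723 \left(- \frac{1}{79}\right) + \frac{8838}{125}\right) = -7865 - \left(- \frac{4723}{79} + \frac{8838}{125}\right) = -7865 - \frac{107827}{9875} = - \frac{77774702}{9875}$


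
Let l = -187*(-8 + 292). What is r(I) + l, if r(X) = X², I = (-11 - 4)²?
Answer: -2483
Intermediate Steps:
l = -53108 (l = -187*284 = -53108)
I = 225 (I = (-15)² = 225)
r(I) + l = 225² - 53108 = 50625 - 53108 = -2483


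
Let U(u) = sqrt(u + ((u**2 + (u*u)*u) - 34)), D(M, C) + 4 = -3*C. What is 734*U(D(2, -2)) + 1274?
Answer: 1274 + 1468*I*sqrt(5) ≈ 1274.0 + 3282.5*I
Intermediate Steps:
D(M, C) = -4 - 3*C
U(u) = sqrt(-34 + u + u**2 + u**3) (U(u) = sqrt(u + ((u**2 + u**2*u) - 34)) = sqrt(u + ((u**2 + u**3) - 34)) = sqrt(u + (-34 + u**2 + u**3)) = sqrt(-34 + u + u**2 + u**3))
734*U(D(2, -2)) + 1274 = 734*sqrt(-34 + (-4 - 3*(-2)) + (-4 - 3*(-2))**2 + (-4 - 3*(-2))**3) + 1274 = 734*sqrt(-34 + (-4 + 6) + (-4 + 6)**2 + (-4 + 6)**3) + 1274 = 734*sqrt(-34 + 2 + 2**2 + 2**3) + 1274 = 734*sqrt(-34 + 2 + 4 + 8) + 1274 = 734*sqrt(-20) + 1274 = 734*(2*I*sqrt(5)) + 1274 = 1468*I*sqrt(5) + 1274 = 1274 + 1468*I*sqrt(5)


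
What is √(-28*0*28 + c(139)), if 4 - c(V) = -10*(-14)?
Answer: 2*I*√34 ≈ 11.662*I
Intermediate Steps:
c(V) = -136 (c(V) = 4 - (-10)*(-14) = 4 - 1*140 = 4 - 140 = -136)
√(-28*0*28 + c(139)) = √(-28*0*28 - 136) = √(-4*0*28 - 136) = √(0*28 - 136) = √(0 - 136) = √(-136) = 2*I*√34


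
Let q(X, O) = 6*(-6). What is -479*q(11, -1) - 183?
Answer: 17061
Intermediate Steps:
q(X, O) = -36
-479*q(11, -1) - 183 = -479*(-36) - 183 = 17244 - 183 = 17061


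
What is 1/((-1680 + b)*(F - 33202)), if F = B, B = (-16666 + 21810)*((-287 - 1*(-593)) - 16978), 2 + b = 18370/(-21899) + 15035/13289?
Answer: 3000163/432864596902838670 ≈ 6.9309e-12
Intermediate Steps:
b = -5122671/3000163 (b = -2 + (18370/(-21899) + 15035/13289) = -2 + (18370*(-1/21899) + 15035*(1/13289)) = -2 + (-18370/21899 + 155/137) = -2 + 877655/3000163 = -5122671/3000163 ≈ -1.7075)
B = -85760768 (B = 5144*((-287 + 593) - 16978) = 5144*(306 - 16978) = 5144*(-16672) = -85760768)
F = -85760768
1/((-1680 + b)*(F - 33202)) = 1/((-1680 - 5122671/3000163)*(-85760768 - 33202)) = 1/(-5045396511/3000163*(-85793970)) = 1/(432864596902838670/3000163) = 3000163/432864596902838670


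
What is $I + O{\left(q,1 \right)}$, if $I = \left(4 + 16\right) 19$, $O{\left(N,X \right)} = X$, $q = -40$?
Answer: $381$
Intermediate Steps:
$I = 380$ ($I = 20 \cdot 19 = 380$)
$I + O{\left(q,1 \right)} = 380 + 1 = 381$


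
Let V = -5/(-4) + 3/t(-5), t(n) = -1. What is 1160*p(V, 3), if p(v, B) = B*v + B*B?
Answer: 4350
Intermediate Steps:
V = -7/4 (V = -5/(-4) + 3/(-1) = -5*(-¼) + 3*(-1) = 5/4 - 3 = -7/4 ≈ -1.7500)
p(v, B) = B² + B*v (p(v, B) = B*v + B² = B² + B*v)
1160*p(V, 3) = 1160*(3*(3 - 7/4)) = 1160*(3*(5/4)) = 1160*(15/4) = 4350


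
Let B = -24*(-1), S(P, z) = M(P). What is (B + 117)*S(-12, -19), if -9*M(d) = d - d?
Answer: 0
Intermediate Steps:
M(d) = 0 (M(d) = -(d - d)/9 = -⅑*0 = 0)
S(P, z) = 0
B = 24
(B + 117)*S(-12, -19) = (24 + 117)*0 = 141*0 = 0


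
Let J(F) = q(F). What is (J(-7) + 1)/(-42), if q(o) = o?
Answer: ⅐ ≈ 0.14286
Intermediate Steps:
J(F) = F
(J(-7) + 1)/(-42) = (-7 + 1)/(-42) = -1/42*(-6) = ⅐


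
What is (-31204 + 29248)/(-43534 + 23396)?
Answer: 978/10069 ≈ 0.097130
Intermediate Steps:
(-31204 + 29248)/(-43534 + 23396) = -1956/(-20138) = -1956*(-1/20138) = 978/10069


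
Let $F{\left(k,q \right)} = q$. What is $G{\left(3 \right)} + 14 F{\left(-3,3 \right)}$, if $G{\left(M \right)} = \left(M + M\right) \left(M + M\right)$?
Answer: $78$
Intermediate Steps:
$G{\left(M \right)} = 4 M^{2}$ ($G{\left(M \right)} = 2 M 2 M = 4 M^{2}$)
$G{\left(3 \right)} + 14 F{\left(-3,3 \right)} = 4 \cdot 3^{2} + 14 \cdot 3 = 4 \cdot 9 + 42 = 36 + 42 = 78$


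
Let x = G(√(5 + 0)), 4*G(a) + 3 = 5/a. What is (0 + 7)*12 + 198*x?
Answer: -129/2 + 99*√5/2 ≈ 46.185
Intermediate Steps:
G(a) = -¾ + 5/(4*a) (G(a) = -¾ + (5/a)/4 = -¾ + 5/(4*a))
x = √5*(5 - 3*√5)/20 (x = (5 - 3*√(5 + 0))/(4*(√(5 + 0))) = (5 - 3*√5)/(4*(√5)) = (√5/5)*(5 - 3*√5)/4 = √5*(5 - 3*√5)/20 ≈ -0.19098)
(0 + 7)*12 + 198*x = (0 + 7)*12 + 198*(-¾ + √5/4) = 7*12 + (-297/2 + 99*√5/2) = 84 + (-297/2 + 99*√5/2) = -129/2 + 99*√5/2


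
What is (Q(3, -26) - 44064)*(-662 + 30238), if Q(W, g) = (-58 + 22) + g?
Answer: -1305070576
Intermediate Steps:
Q(W, g) = -36 + g
(Q(3, -26) - 44064)*(-662 + 30238) = ((-36 - 26) - 44064)*(-662 + 30238) = (-62 - 44064)*29576 = -44126*29576 = -1305070576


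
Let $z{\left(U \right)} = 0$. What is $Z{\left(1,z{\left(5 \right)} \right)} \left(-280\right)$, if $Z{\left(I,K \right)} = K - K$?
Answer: $0$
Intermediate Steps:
$Z{\left(I,K \right)} = 0$
$Z{\left(1,z{\left(5 \right)} \right)} \left(-280\right) = 0 \left(-280\right) = 0$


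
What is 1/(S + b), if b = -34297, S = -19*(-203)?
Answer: -1/30440 ≈ -3.2852e-5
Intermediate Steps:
S = 3857
1/(S + b) = 1/(3857 - 34297) = 1/(-30440) = -1/30440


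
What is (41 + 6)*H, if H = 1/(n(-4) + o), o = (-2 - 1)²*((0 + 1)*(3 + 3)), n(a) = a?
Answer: 47/50 ≈ 0.94000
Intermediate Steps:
o = 54 (o = (-3)²*(1*6) = 9*6 = 54)
H = 1/50 (H = 1/(-4 + 54) = 1/50 ≈ 0.020000)
(41 + 6)*H = (41 + 6)*(1/50) = 47*(1/50) = 47/50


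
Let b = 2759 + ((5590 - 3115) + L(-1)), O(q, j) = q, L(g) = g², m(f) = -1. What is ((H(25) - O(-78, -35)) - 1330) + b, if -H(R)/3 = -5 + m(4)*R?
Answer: 4073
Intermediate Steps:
H(R) = 15 + 3*R (H(R) = -3*(-5 - R) = 15 + 3*R)
b = 5235 (b = 2759 + ((5590 - 3115) + (-1)²) = 2759 + (2475 + 1) = 2759 + 2476 = 5235)
((H(25) - O(-78, -35)) - 1330) + b = (((15 + 3*25) - 1*(-78)) - 1330) + 5235 = (((15 + 75) + 78) - 1330) + 5235 = ((90 + 78) - 1330) + 5235 = (168 - 1330) + 5235 = -1162 + 5235 = 4073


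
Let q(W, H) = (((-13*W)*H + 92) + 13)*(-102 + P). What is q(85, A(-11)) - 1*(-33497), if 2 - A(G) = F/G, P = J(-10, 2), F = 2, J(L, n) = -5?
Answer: 3082522/11 ≈ 2.8023e+5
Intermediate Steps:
P = -5
A(G) = 2 - 2/G
q(W, H) = -11235 + 1391*H*W (q(W, H) = (((-13*W)*H + 92) + 13)*(-102 - 5) = ((-13*H*W + 92) + 13)*(-107) = ((92 - 13*H*W) + 13)*(-107) = (105 - 13*H*W)*(-107) = -11235 + 1391*H*W)
q(85, A(-11)) - 1*(-33497) = (-11235 + 1391*(2 - 2/(-11))*85) - 1*(-33497) = (-11235 + 1391*(2 - 2*(-1/11))*85) + 33497 = (-11235 + 1391*(2 + 2/11)*85) + 33497 = (-11235 + 1391*(24/11)*85) + 33497 = (-11235 + 2837640/11) + 33497 = 2714055/11 + 33497 = 3082522/11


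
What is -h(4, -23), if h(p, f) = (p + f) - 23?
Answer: 42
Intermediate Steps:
h(p, f) = -23 + f + p (h(p, f) = (f + p) - 23 = -23 + f + p)
-h(4, -23) = -(-23 - 23 + 4) = -1*(-42) = 42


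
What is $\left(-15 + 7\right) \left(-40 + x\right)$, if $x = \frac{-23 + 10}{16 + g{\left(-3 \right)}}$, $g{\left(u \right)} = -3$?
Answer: $328$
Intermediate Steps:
$x = -1$ ($x = \frac{-23 + 10}{16 - 3} = - \frac{13}{13} = \left(-13\right) \frac{1}{13} = -1$)
$\left(-15 + 7\right) \left(-40 + x\right) = \left(-15 + 7\right) \left(-40 - 1\right) = \left(-8\right) \left(-41\right) = 328$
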